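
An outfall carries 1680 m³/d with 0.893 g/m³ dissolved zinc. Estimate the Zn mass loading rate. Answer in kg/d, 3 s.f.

1.50 kg/d

1680 m³/d = 0.01944 m³/s.
Mass flux = Q·C = 0.01944 m³/s × 0.893 g/m³ = 0.01736 g/s.
= 0.01736 g/s × 86.4 = 1.5 kg/d.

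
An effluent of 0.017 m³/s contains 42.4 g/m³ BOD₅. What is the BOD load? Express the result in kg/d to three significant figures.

62.3 kg/d

Mass flux = Q·C = 0.017 m³/s × 42.4 g/m³ = 0.7208 g/s.
= 0.7208 g/s × 86.4 = 62.28 kg/d.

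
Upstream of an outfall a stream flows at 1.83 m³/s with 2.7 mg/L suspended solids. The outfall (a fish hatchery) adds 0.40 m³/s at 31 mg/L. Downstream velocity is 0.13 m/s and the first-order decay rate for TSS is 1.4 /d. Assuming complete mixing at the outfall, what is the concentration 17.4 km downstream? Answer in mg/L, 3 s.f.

After complete mixing, C₀ = (0.4·31 + 1.83·2.7) / 2.23 = 7.776 mg/L.
Travel time t = 1.74e+04 m / 0.13 m/s = 1.338e+05 s = 1.549 d.
C = 7.776·exp(−1.4·1.549) = 7.776·0.1143 = 0.8889 mg/L.

0.889 mg/L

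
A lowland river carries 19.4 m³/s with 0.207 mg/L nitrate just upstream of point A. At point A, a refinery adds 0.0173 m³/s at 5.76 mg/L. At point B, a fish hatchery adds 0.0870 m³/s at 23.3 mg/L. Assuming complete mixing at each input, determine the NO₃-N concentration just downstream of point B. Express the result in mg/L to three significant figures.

After input A: C = (19.4·0.207 + 0.0173·5.76) / 19.42 = 0.2119 mg/L.
After input B: C = (19.42·0.2119 + 0.087·23.3) / 19.5 = 0.3149 mg/L.

0.315 mg/L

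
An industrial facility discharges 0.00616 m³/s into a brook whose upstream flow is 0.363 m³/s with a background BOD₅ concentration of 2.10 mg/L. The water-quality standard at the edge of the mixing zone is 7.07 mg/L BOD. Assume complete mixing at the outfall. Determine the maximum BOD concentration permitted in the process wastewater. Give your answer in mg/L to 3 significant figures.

300 mg/L

Mass balance: 7.07·0.3692 = 0.00616·Cₑ + 0.363·2.1.
Cₑ = (2.61 − 0.7623) / 0.00616 = 299.9 mg/L.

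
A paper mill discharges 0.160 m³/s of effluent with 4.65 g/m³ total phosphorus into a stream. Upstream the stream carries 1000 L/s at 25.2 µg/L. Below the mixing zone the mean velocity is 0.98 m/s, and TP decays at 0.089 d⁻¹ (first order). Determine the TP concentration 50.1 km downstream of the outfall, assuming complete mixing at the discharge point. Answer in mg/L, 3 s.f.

1000 L/s = 1 m³/s.
25.2 µg/L = 0.0252 mg/L.
After complete mixing, C₀ = (0.16·4.65 + 1·0.0252) / 1.16 = 0.6631 mg/L.
Travel time t = 5.01e+04 m / 0.98 m/s = 5.112e+04 s = 0.5917 d.
C = 0.6631·exp(−0.089·0.5917) = 0.6631·0.9487 = 0.6291 mg/L.

0.629 mg/L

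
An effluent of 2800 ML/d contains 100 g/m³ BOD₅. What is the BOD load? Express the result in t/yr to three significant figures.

102000 t/yr

2800 ML/d = 32.41 m³/s.
Mass flux = Q·C = 32.41 m³/s × 100 g/m³ = 3241 g/s.
= 3241 g/s × 31.56 = 1.023e+05 t/yr.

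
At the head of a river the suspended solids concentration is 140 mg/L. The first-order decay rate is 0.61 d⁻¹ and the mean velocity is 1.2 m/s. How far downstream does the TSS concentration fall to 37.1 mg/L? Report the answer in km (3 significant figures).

226 km

From C = C₀·e^(−kt), t = ln(C₀/C)/k = ln(140/37.1)/0.61 = 1.328/0.61 = 2.177 d.
Distance = v·t = 1.2 m/s × 1.881e+05 s = 2.257e+05 m = 225.7 km.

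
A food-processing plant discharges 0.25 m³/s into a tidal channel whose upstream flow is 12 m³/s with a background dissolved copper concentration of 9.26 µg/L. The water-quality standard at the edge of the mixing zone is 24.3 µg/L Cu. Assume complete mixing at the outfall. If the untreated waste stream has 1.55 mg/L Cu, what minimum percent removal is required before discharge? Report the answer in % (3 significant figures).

9.26 µg/L = 0.00926 mg/L.
24.3 µg/L = 0.0243 mg/L.
Mass balance: 0.0243·12.25 = 0.25·Cₑ + 12·0.00926.
Cₑ = (0.2977 − 0.1111) / 0.25 = 0.7462 mg/L.
Required removal = 1 − 0.7462/1.55 = 51.86 %.

51.9 %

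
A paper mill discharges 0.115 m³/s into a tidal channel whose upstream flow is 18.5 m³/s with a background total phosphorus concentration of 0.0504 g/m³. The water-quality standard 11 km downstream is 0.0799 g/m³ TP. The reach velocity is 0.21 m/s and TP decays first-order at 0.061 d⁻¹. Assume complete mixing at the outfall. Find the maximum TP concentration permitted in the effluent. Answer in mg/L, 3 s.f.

5.31 mg/L

Travel time to the compliance point: t = 1.1e+04/0.21 = 5.238e+04 s = 0.6063 d; decay factor exp(−0.061·0.6063) = 0.9637.
So the concentration just after mixing may be at most 0.0799/0.9637 = 0.08291 mg/L.
Mass balance: 0.08291·18.61 = 0.115·Cₑ + 18.5·0.0504.
Cₑ = (1.543 − 0.9324) / 0.115 = 5.313 mg/L.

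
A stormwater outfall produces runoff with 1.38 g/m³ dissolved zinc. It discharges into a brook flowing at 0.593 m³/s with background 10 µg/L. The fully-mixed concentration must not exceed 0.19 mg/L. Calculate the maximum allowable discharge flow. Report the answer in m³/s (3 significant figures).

0.0897 m³/s

10 µg/L = 0.01 mg/L.
Mass balance at complete mixing: C_std·(Q_w + Q_r) = Q_w·C_e + Q_r·C_b.
Rearranging, Q_w = Q_r·(C_std − C_b)/(C_e − C_std) = 0.593·(0.19 − 0.01) / (1.38 − 0.19) = 0.0897 m³/s.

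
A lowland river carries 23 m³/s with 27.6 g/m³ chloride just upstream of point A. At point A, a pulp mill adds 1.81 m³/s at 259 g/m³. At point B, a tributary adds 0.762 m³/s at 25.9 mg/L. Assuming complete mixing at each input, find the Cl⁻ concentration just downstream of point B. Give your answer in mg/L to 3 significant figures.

43.9 mg/L

After input A: C = (23·27.6 + 1.81·259) / 24.81 = 44.48 mg/L.
After input B: C = (24.81·44.48 + 0.762·25.9) / 25.57 = 43.93 mg/L.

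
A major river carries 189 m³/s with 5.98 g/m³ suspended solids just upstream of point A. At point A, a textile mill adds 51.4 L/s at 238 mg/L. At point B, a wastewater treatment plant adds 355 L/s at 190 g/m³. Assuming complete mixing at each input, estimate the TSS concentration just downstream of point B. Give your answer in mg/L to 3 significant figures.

6.39 mg/L

51.4 L/s = 0.0514 m³/s.
After input A: C = (189·5.98 + 0.0514·238) / 189.1 = 6.043 mg/L.
355 L/s = 0.355 m³/s.
After input B: C = (189.1·6.043 + 0.355·190) / 189.4 = 6.388 mg/L.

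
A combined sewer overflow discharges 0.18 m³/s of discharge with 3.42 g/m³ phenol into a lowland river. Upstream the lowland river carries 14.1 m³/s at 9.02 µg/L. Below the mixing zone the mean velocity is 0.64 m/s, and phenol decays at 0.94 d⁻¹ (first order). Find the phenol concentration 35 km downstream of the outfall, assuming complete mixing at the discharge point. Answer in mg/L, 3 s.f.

0.0287 mg/L

9.02 µg/L = 0.00902 mg/L.
After complete mixing, C₀ = (0.18·3.42 + 14.1·0.00902) / 14.28 = 0.05202 mg/L.
Travel time t = 3.5e+04 m / 0.64 m/s = 5.469e+04 s = 0.633 d.
C = 0.05202·exp(−0.94·0.633) = 0.05202·0.5516 = 0.02869 mg/L.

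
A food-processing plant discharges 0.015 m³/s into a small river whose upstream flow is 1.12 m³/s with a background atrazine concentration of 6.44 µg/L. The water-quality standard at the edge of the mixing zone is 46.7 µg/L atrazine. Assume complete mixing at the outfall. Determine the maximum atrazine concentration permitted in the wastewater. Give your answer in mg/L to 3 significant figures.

6.44 µg/L = 0.00644 mg/L.
46.7 µg/L = 0.0467 mg/L.
Mass balance: 0.0467·1.135 = 0.015·Cₑ + 1.12·0.00644.
Cₑ = (0.053 − 0.007213) / 0.015 = 3.053 mg/L.

3.05 mg/L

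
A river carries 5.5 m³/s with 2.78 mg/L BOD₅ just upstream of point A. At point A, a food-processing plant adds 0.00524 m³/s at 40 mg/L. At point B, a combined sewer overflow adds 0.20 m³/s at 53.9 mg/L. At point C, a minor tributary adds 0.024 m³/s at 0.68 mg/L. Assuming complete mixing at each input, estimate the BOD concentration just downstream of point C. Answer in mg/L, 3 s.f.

After input A: C = (5.5·2.78 + 0.00524·40) / 5.505 = 2.815 mg/L.
After input B: C = (5.505·2.815 + 0.2·53.9) / 5.705 = 4.606 mg/L.
After input C: C = (5.705·4.606 + 0.024·0.68) / 5.729 = 4.59 mg/L.

4.59 mg/L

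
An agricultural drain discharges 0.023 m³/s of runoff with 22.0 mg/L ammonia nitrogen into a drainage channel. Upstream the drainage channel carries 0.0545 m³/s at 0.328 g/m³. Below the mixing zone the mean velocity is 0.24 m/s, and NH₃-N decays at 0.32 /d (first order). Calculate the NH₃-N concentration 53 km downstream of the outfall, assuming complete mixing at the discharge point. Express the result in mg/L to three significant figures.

2.98 mg/L

After complete mixing, C₀ = (0.023·22 + 0.0545·0.328) / 0.0775 = 6.76 mg/L.
Travel time t = 5.3e+04 m / 0.24 m/s = 2.208e+05 s = 2.556 d.
C = 6.76·exp(−0.32·2.556) = 6.76·0.4414 = 2.983 mg/L.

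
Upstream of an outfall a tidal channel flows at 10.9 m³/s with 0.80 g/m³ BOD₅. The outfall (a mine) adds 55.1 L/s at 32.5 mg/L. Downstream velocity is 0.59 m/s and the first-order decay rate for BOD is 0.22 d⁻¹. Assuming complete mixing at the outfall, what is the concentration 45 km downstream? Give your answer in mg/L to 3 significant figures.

0.790 mg/L

55.1 L/s = 0.0551 m³/s.
After complete mixing, C₀ = (0.0551·32.5 + 10.9·0.8) / 10.96 = 0.9594 mg/L.
Travel time t = 4.5e+04 m / 0.59 m/s = 7.627e+04 s = 0.8828 d.
C = 0.9594·exp(−0.22·0.8828) = 0.9594·0.8235 = 0.7901 mg/L.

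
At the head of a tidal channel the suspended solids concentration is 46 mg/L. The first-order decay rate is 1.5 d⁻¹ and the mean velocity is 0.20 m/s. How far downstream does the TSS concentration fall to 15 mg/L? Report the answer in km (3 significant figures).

From C = C₀·e^(−kt), t = ln(C₀/C)/k = ln(46/15)/1.5 = 1.121/1.5 = 0.7471 d.
Distance = v·t = 0.20 m/s × 6.455e+04 s = 1.291e+04 m = 12.91 km.

12.9 km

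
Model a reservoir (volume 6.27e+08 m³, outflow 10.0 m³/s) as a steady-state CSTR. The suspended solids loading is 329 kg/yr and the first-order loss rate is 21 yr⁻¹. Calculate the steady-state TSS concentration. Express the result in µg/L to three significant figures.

Outflow Q = 10.0 m³/s × 3.156e+07 s/yr = 3.156e+08 m³/yr.
Steady-state CSTR mass balance: W = Q·C + k·V·C, so C = W/(Q + kV).
Q + kV = 3.156e+08 + 21·6.27e+08 = 1.348e+10 m³/yr.
C = 329/1.348e+10 = 2.44e-08 kg/m³ = 2.44e-05 mg/L = 0.0244 µg/L.

0.0244 µg/L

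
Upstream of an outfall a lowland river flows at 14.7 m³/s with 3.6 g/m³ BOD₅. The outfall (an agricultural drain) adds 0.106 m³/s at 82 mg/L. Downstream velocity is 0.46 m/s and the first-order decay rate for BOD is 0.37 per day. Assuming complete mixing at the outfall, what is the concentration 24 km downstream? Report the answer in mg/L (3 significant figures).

After complete mixing, C₀ = (0.106·82 + 14.7·3.6) / 14.81 = 4.161 mg/L.
Travel time t = 2.4e+04 m / 0.46 m/s = 5.217e+04 s = 0.6039 d.
C = 4.161·exp(−0.37·0.6039) = 4.161·0.7998 = 3.328 mg/L.

3.33 mg/L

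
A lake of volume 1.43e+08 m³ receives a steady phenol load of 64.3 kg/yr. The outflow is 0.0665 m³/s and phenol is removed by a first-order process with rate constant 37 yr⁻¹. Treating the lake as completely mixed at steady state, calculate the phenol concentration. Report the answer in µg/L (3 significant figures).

Outflow Q = 0.0665 m³/s × 3.156e+07 s/yr = 2.099e+06 m³/yr.
Steady-state CSTR mass balance: W = Q·C + k·V·C, so C = W/(Q + kV).
Q + kV = 2.099e+06 + 37·1.43e+08 = 5.293e+09 m³/yr.
C = 64.3/5.293e+09 = 1.215e-08 kg/m³ = 1.215e-05 mg/L = 0.01215 µg/L.

0.0121 µg/L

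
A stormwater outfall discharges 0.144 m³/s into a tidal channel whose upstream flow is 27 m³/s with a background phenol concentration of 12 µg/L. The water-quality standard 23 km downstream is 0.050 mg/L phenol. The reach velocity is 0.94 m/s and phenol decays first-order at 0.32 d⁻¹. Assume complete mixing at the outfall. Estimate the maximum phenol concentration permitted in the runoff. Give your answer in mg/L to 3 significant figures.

8.07 mg/L

12 µg/L = 0.012 mg/L.
Travel time to the compliance point: t = 2.3e+04/0.94 = 2.447e+04 s = 0.2832 d; decay factor exp(−0.32·0.2832) = 0.9134.
So the concentration just after mixing may be at most 0.05/0.9134 = 0.05474 mg/L.
Mass balance: 0.05474·27.14 = 0.144·Cₑ + 27·0.012.
Cₑ = (1.486 − 0.324) / 0.144 = 8.069 mg/L.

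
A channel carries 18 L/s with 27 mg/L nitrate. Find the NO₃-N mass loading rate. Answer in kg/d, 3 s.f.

42.0 kg/d

18 L/s = 0.018 m³/s.
Mass flux = Q·C = 0.018 m³/s × 27 g/m³ = 0.486 g/s.
= 0.486 g/s × 86.4 = 41.99 kg/d.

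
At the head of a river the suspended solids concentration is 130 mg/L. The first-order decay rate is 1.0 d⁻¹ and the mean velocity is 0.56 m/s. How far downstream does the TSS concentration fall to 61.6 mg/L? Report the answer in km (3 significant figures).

From C = C₀·e^(−kt), t = ln(C₀/C)/k = ln(130/61.6)/1.0 = 0.7469/1.0 = 0.7469 d.
Distance = v·t = 0.56 m/s × 6.453e+04 s = 3.614e+04 m = 36.14 km.

36.1 km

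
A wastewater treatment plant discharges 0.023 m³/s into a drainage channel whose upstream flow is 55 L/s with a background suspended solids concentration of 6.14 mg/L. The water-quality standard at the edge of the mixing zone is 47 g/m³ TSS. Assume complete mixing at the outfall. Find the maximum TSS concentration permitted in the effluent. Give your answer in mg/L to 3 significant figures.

145 mg/L

55 L/s = 0.055 m³/s.
Mass balance: 47·0.078 = 0.023·Cₑ + 0.055·6.14.
Cₑ = (3.666 − 0.3377) / 0.023 = 144.7 mg/L.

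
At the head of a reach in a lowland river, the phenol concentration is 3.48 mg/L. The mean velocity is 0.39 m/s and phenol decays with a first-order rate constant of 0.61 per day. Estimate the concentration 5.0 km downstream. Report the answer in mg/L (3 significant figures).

3.18 mg/L

Travel time t = 5.0 km / 0.39 m/s = 5000/0.39 = 1.282e+04 s = 0.1484 d.
First-order decay: C = 3.48·exp(−0.61·0.1484) = 3.48·0.9135 = 3.179 mg/L.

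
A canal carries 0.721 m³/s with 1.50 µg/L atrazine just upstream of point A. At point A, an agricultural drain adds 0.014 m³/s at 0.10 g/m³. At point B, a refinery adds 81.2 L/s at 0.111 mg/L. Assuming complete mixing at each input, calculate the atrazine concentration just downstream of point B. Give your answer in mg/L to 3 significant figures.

1.50 µg/L = 0.0015 mg/L.
After input A: C = (0.721·0.0015 + 0.014·0.1) / 0.735 = 0.003376 mg/L.
81.2 L/s = 0.0812 m³/s.
After input B: C = (0.735·0.003376 + 0.0812·0.111) / 0.8162 = 0.01408 mg/L.

0.0141 mg/L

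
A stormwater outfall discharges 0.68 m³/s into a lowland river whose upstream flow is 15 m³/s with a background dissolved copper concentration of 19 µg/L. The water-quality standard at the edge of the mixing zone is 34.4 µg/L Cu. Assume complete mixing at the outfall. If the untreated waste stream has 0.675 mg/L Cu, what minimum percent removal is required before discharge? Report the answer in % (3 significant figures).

19 µg/L = 0.019 mg/L.
34.4 µg/L = 0.0344 mg/L.
Mass balance: 0.0344·15.68 = 0.68·Cₑ + 15·0.019.
Cₑ = (0.5394 − 0.285) / 0.68 = 0.3741 mg/L.
Required removal = 1 − 0.3741/0.675 = 44.58 %.

44.6 %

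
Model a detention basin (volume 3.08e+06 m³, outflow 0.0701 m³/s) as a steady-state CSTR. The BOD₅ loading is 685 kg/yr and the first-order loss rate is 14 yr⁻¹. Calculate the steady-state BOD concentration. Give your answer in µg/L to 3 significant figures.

Outflow Q = 0.0701 m³/s × 3.156e+07 s/yr = 2.212e+06 m³/yr.
Steady-state CSTR mass balance: W = Q·C + k·V·C, so C = W/(Q + kV).
Q + kV = 2.212e+06 + 14·3.08e+06 = 4.533e+07 m³/yr.
C = 685/4.533e+07 = 1.511e-05 kg/m³ = 0.01511 mg/L = 15.11 µg/L.

15.1 µg/L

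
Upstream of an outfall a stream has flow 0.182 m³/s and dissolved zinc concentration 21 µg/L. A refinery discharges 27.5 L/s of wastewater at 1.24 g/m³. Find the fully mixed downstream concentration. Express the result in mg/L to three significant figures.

0.181 mg/L

27.5 L/s = 0.0275 m³/s.
21 µg/L = 0.021 mg/L.
Conservation of mass across the mixing zone: C = (0.0275·1.24 + 0.182·0.021) / (0.0275 + 0.182) = 0.03792/0.2095 = 0.181 mg/L.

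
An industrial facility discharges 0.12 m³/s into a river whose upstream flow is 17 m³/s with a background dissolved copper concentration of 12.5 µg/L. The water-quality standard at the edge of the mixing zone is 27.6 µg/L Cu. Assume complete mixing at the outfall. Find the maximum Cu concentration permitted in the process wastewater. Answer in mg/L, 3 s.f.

12.5 µg/L = 0.0125 mg/L.
27.6 µg/L = 0.0276 mg/L.
Mass balance: 0.0276·17.12 = 0.12·Cₑ + 17·0.0125.
Cₑ = (0.4725 − 0.2125) / 0.12 = 2.167 mg/L.

2.17 mg/L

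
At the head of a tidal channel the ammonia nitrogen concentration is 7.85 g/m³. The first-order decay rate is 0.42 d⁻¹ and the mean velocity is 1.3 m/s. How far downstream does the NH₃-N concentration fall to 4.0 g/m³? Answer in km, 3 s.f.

180 km

From C = C₀·e^(−kt), t = ln(C₀/C)/k = ln(7.85/4.0)/0.42 = 0.6742/0.42 = 1.605 d.
Distance = v·t = 1.3 m/s × 1.387e+05 s = 1.803e+05 m = 180.3 km.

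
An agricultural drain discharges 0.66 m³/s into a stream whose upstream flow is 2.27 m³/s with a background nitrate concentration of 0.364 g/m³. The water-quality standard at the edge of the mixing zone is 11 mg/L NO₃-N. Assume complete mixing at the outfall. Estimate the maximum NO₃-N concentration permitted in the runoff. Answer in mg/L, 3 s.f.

47.6 mg/L

Mass balance: 11·2.93 = 0.66·Cₑ + 2.27·0.364.
Cₑ = (32.23 − 0.8263) / 0.66 = 47.58 mg/L.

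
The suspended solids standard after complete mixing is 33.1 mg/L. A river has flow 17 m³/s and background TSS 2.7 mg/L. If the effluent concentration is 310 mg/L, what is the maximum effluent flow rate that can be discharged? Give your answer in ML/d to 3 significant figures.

161 ML/d

Mass balance at complete mixing: C_std·(Q_w + Q_r) = Q_w·C_e + Q_r·C_b.
Rearranging, Q_w = Q_r·(C_std − C_b)/(C_e − C_std) = 17·(33.1 − 2.7) / (310 − 33.1) = 1.866 m³/s.
= 161.3 ML/d.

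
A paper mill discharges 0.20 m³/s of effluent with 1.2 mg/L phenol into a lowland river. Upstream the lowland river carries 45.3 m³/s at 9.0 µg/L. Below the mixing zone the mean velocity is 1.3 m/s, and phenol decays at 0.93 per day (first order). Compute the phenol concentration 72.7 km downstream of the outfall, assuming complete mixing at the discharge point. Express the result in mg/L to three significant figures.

0.00780 mg/L

9.0 µg/L = 0.009 mg/L.
After complete mixing, C₀ = (0.2·1.2 + 45.3·0.009) / 45.5 = 0.01424 mg/L.
Travel time t = 7.27e+04 m / 1.3 m/s = 5.592e+04 s = 0.6473 d.
C = 0.01424·exp(−0.93·0.6473) = 0.01424·0.5477 = 0.007797 mg/L.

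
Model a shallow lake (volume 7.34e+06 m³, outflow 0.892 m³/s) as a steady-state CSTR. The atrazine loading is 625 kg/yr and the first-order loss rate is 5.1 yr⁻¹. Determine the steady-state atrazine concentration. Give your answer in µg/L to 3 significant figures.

9.53 µg/L

Outflow Q = 0.892 m³/s × 3.156e+07 s/yr = 2.815e+07 m³/yr.
Steady-state CSTR mass balance: W = Q·C + k·V·C, so C = W/(Q + kV).
Q + kV = 2.815e+07 + 5.1·7.34e+06 = 6.558e+07 m³/yr.
C = 625/6.558e+07 = 9.53e-06 kg/m³ = 0.00953 mg/L = 9.53 µg/L.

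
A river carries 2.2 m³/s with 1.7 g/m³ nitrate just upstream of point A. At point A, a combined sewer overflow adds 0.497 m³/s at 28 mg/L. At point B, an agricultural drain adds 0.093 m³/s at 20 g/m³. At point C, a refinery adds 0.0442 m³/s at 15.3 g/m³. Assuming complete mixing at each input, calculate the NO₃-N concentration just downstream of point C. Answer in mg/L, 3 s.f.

After input A: C = (2.2·1.7 + 0.497·28) / 2.697 = 6.547 mg/L.
After input B: C = (2.697·6.547 + 0.093·20) / 2.79 = 6.995 mg/L.
After input C: C = (2.79·6.995 + 0.0442·15.3) / 2.834 = 7.125 mg/L.

7.12 mg/L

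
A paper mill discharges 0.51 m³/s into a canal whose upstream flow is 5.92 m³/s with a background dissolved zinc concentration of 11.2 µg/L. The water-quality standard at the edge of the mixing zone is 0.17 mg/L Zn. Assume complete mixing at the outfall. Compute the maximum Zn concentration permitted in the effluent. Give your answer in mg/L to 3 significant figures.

11.2 µg/L = 0.0112 mg/L.
Mass balance: 0.17·6.43 = 0.51·Cₑ + 5.92·0.0112.
Cₑ = (1.093 − 0.0663) / 0.51 = 2.013 mg/L.

2.01 mg/L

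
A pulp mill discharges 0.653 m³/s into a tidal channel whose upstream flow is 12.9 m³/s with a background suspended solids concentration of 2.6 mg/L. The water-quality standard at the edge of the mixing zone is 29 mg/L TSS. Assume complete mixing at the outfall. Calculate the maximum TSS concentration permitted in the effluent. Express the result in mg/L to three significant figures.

551 mg/L

Mass balance: 29·13.55 = 0.653·Cₑ + 12.9·2.6.
Cₑ = (393 − 33.54) / 0.653 = 550.5 mg/L.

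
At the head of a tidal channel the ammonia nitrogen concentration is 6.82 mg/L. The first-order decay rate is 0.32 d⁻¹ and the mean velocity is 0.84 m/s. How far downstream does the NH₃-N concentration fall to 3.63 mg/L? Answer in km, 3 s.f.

143 km

From C = C₀·e^(−kt), t = ln(C₀/C)/k = ln(6.82/3.63)/0.32 = 0.6306/0.32 = 1.971 d.
Distance = v·t = 0.84 m/s × 1.703e+05 s = 1.43e+05 m = 143 km.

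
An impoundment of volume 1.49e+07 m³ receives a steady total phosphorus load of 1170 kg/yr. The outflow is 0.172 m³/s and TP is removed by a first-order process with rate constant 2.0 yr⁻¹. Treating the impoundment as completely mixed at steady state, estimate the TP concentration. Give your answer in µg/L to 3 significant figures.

Outflow Q = 0.172 m³/s × 3.156e+07 s/yr = 5.428e+06 m³/yr.
Steady-state CSTR mass balance: W = Q·C + k·V·C, so C = W/(Q + kV).
Q + kV = 5.428e+06 + 2.0·1.49e+07 = 3.523e+07 m³/yr.
C = 1170/3.523e+07 = 3.321e-05 kg/m³ = 0.03321 mg/L = 33.21 µg/L.

33.2 µg/L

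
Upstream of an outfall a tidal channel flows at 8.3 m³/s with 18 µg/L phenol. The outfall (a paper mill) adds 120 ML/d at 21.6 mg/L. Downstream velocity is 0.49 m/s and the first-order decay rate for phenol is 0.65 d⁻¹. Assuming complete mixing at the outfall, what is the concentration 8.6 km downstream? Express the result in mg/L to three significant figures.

2.73 mg/L

120 ML/d = 1.389 m³/s.
18 µg/L = 0.018 mg/L.
After complete mixing, C₀ = (1.389·21.6 + 8.3·0.018) / 9.689 = 3.112 mg/L.
Travel time t = 8600 m / 0.49 m/s = 1.755e+04 s = 0.2031 d.
C = 3.112·exp(−0.65·0.2031) = 3.112·0.8763 = 2.727 mg/L.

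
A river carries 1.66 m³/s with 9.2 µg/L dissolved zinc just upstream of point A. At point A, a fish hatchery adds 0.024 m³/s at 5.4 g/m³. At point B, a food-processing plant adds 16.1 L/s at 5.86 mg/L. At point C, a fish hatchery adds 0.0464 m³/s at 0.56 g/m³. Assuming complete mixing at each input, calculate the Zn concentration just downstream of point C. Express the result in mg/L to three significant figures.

9.2 µg/L = 0.0092 mg/L.
After input A: C = (1.66·0.0092 + 0.024·5.4) / 1.684 = 0.08603 mg/L.
16.1 L/s = 0.0161 m³/s.
After input B: C = (1.684·0.08603 + 0.0161·5.86) / 1.7 = 0.1407 mg/L.
After input C: C = (1.7·0.1407 + 0.0464·0.56) / 1.746 = 0.1518 mg/L.

0.152 mg/L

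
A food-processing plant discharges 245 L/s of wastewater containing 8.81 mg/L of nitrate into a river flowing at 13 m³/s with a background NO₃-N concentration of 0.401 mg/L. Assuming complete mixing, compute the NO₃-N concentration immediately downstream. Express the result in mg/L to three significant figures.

0.557 mg/L

245 L/s = 0.245 m³/s.
Conservation of mass across the mixing zone: C = (0.245·8.81 + 13·0.401) / (0.245 + 13) = 7.371/13.24 = 0.5565 mg/L.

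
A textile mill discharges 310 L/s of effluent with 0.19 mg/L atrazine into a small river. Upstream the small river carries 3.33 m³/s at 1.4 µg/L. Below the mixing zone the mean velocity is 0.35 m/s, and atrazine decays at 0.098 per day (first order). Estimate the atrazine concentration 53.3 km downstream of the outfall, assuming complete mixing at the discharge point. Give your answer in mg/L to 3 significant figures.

0.0147 mg/L

310 L/s = 0.31 m³/s.
1.4 µg/L = 0.0014 mg/L.
After complete mixing, C₀ = (0.31·0.19 + 3.33·0.0014) / 3.64 = 0.01746 mg/L.
Travel time t = 5.33e+04 m / 0.35 m/s = 1.523e+05 s = 1.763 d.
C = 0.01746·exp(−0.098·1.763) = 0.01746·0.8414 = 0.01469 mg/L.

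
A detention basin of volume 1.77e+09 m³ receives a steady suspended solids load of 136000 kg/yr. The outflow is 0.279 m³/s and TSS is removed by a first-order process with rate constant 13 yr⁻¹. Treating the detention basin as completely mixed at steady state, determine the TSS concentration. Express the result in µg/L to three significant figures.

Outflow Q = 0.279 m³/s × 3.156e+07 s/yr = 8.805e+06 m³/yr.
Steady-state CSTR mass balance: W = Q·C + k·V·C, so C = W/(Q + kV).
Q + kV = 8.805e+06 + 13·1.77e+09 = 2.302e+10 m³/yr.
C = 136000/2.302e+10 = 5.908e-06 kg/m³ = 0.005908 mg/L = 5.908 µg/L.

5.91 µg/L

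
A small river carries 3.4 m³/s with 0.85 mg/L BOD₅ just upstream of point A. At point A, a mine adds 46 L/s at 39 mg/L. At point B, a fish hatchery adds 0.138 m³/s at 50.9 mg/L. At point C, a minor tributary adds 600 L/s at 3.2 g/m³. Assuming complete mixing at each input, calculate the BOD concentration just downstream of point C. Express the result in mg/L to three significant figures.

46 L/s = 0.046 m³/s.
After input A: C = (3.4·0.85 + 0.046·39) / 3.446 = 1.359 mg/L.
After input B: C = (3.446·1.359 + 0.138·50.9) / 3.584 = 3.267 mg/L.
600 L/s = 0.6 m³/s.
After input C: C = (3.584·3.267 + 0.6·3.2) / 4.184 = 3.257 mg/L.

3.26 mg/L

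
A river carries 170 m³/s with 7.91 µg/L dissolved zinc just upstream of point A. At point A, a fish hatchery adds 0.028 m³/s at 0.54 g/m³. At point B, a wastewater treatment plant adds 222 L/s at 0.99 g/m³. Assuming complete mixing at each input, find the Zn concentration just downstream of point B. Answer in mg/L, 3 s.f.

7.91 µg/L = 0.00791 mg/L.
After input A: C = (170·0.00791 + 0.028·0.54) / 170 = 0.007998 mg/L.
222 L/s = 0.222 m³/s.
After input B: C = (170·0.007998 + 0.222·0.99) / 170.2 = 0.009278 mg/L.

0.00928 mg/L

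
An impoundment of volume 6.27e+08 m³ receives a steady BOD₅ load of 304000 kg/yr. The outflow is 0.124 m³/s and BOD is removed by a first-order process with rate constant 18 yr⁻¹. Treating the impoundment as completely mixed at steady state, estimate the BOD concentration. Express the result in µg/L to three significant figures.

Outflow Q = 0.124 m³/s × 3.156e+07 s/yr = 3.913e+06 m³/yr.
Steady-state CSTR mass balance: W = Q·C + k·V·C, so C = W/(Q + kV).
Q + kV = 3.913e+06 + 18·6.27e+08 = 1.129e+10 m³/yr.
C = 304000/1.129e+10 = 2.693e-05 kg/m³ = 0.02693 mg/L = 26.93 µg/L.

26.9 µg/L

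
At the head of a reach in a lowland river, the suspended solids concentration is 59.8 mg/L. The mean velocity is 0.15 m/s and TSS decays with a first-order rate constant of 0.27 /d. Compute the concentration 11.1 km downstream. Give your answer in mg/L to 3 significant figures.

47.5 mg/L

Travel time t = 11.1 km / 0.15 m/s = 1.11e+04/0.15 = 7.4e+04 s = 0.8565 d.
First-order decay: C = 59.8·exp(−0.27·0.8565) = 59.8·0.7935 = 47.45 mg/L.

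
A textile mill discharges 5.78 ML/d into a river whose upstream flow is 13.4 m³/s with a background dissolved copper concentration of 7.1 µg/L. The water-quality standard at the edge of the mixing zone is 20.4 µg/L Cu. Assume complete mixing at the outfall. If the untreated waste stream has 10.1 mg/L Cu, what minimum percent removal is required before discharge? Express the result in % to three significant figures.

73.4 %

5.78 ML/d = 0.0669 m³/s.
7.1 µg/L = 0.0071 mg/L.
20.4 µg/L = 0.0204 mg/L.
Mass balance: 0.0204·13.47 = 0.0669·Cₑ + 13.4·0.0071.
Cₑ = (0.2747 − 0.09514) / 0.0669 = 2.684 mg/L.
Required removal = 1 − 2.684/10.1 = 73.42 %.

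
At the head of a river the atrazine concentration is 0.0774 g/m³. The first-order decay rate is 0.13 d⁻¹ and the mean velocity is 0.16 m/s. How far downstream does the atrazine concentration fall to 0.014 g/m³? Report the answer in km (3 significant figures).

182 km

From C = C₀·e^(−kt), t = ln(C₀/C)/k = ln(0.0774/0.014)/0.13 = 1.71/0.13 = 13.15 d.
Distance = v·t = 0.16 m/s × 1.136e+06 s = 1.818e+05 m = 181.8 km.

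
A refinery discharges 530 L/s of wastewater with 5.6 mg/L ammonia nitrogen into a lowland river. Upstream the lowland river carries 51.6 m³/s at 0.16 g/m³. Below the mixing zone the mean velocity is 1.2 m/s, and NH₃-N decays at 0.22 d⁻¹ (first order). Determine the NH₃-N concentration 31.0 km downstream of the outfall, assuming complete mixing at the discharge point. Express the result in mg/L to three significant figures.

530 L/s = 0.53 m³/s.
After complete mixing, C₀ = (0.53·5.6 + 51.6·0.16) / 52.13 = 0.2153 mg/L.
Travel time t = 3.1e+04 m / 1.2 m/s = 2.583e+04 s = 0.299 d.
C = 0.2153·exp(−0.22·0.299) = 0.2153·0.9363 = 0.2016 mg/L.

0.202 mg/L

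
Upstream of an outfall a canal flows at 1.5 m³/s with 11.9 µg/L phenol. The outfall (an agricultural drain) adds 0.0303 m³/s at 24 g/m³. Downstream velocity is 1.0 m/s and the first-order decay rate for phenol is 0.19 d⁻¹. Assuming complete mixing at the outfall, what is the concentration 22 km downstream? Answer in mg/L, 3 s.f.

0.464 mg/L

11.9 µg/L = 0.0119 mg/L.
After complete mixing, C₀ = (0.0303·24 + 1.5·0.0119) / 1.53 = 0.4869 mg/L.
Travel time t = 2.2e+04 m / 1.0 m/s = 2.2e+04 s = 0.2546 d.
C = 0.4869·exp(−0.19·0.2546) = 0.4869·0.9528 = 0.4639 mg/L.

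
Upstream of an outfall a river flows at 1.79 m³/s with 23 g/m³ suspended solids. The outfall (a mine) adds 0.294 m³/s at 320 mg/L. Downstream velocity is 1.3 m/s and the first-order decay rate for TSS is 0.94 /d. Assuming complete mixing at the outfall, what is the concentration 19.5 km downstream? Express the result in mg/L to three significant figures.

After complete mixing, C₀ = (0.294·320 + 1.79·23) / 2.084 = 64.9 mg/L.
Travel time t = 1.95e+04 m / 1.3 m/s = 1.5e+04 s = 0.1736 d.
C = 64.9·exp(−0.94·0.1736) = 64.9·0.8494 = 55.13 mg/L.

55.1 mg/L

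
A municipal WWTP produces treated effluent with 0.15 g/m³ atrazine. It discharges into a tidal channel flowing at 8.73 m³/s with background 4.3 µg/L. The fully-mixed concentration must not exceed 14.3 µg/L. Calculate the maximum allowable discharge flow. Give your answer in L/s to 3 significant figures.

4.3 µg/L = 0.0043 mg/L.
14.3 µg/L = 0.0143 mg/L.
Mass balance at complete mixing: C_std·(Q_w + Q_r) = Q_w·C_e + Q_r·C_b.
Rearranging, Q_w = Q_r·(C_std − C_b)/(C_e − C_std) = 8.73·(0.0143 − 0.0043) / (0.15 − 0.0143) = 0.6433 m³/s.
= 643.3 L/s.

643 L/s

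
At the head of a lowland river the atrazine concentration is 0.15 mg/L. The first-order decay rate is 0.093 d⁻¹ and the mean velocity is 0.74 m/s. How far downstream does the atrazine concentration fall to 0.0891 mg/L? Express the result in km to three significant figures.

358 km

From C = C₀·e^(−kt), t = ln(C₀/C)/k = ln(0.15/0.0891)/0.093 = 0.5209/0.093 = 5.601 d.
Distance = v·t = 0.74 m/s × 4.839e+05 s = 3.581e+05 m = 358.1 km.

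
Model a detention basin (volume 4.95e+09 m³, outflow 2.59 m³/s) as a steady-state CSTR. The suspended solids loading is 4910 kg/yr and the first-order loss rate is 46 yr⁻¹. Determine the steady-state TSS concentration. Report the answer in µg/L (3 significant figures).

0.0216 µg/L

Outflow Q = 2.59 m³/s × 3.156e+07 s/yr = 8.173e+07 m³/yr.
Steady-state CSTR mass balance: W = Q·C + k·V·C, so C = W/(Q + kV).
Q + kV = 8.173e+07 + 46·4.95e+09 = 2.278e+11 m³/yr.
C = 4910/2.278e+11 = 2.156e-08 kg/m³ = 2.156e-05 mg/L = 0.02156 µg/L.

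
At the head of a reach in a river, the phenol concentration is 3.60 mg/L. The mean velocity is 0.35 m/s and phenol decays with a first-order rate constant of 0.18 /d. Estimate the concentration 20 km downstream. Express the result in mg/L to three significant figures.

Travel time t = 20 km / 0.35 m/s = 2e+04/0.35 = 5.714e+04 s = 0.6614 d.
First-order decay: C = 3.60·exp(−0.18·0.6614) = 3.60·0.8878 = 3.196 mg/L.

3.20 mg/L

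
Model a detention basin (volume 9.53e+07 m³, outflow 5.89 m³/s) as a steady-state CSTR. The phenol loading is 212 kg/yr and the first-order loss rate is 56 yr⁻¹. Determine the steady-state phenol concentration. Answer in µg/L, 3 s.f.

Outflow Q = 5.89 m³/s × 3.156e+07 s/yr = 1.859e+08 m³/yr.
Steady-state CSTR mass balance: W = Q·C + k·V·C, so C = W/(Q + kV).
Q + kV = 1.859e+08 + 56·9.53e+07 = 5.523e+09 m³/yr.
C = 212/5.523e+09 = 3.839e-08 kg/m³ = 3.839e-05 mg/L = 0.03839 µg/L.

0.0384 µg/L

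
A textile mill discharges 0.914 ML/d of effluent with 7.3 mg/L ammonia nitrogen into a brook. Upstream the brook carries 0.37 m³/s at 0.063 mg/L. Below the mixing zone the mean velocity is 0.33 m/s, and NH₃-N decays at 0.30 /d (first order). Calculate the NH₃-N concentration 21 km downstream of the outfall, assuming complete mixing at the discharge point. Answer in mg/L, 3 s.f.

0.212 mg/L

0.914 ML/d = 0.01058 m³/s.
After complete mixing, C₀ = (0.01058·7.3 + 0.37·0.063) / 0.3806 = 0.2642 mg/L.
Travel time t = 2.1e+04 m / 0.33 m/s = 6.364e+04 s = 0.7365 d.
C = 0.2642·exp(−0.30·0.7365) = 0.2642·0.8017 = 0.2118 mg/L.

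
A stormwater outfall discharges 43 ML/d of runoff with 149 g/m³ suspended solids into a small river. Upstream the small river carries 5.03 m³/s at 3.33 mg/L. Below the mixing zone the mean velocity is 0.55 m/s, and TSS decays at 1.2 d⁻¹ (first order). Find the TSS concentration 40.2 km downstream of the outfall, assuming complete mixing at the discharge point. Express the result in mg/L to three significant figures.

5.96 mg/L

43 ML/d = 0.4977 m³/s.
After complete mixing, C₀ = (0.4977·149 + 5.03·3.33) / 5.528 = 16.45 mg/L.
Travel time t = 4.02e+04 m / 0.55 m/s = 7.309e+04 s = 0.846 d.
C = 16.45·exp(−1.2·0.846) = 16.45·0.3623 = 5.959 mg/L.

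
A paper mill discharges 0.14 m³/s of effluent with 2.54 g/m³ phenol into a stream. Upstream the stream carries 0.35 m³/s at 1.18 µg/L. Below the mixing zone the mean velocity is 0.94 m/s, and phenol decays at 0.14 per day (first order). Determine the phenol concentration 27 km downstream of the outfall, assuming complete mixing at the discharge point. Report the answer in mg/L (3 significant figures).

0.694 mg/L

1.18 µg/L = 0.00118 mg/L.
After complete mixing, C₀ = (0.14·2.54 + 0.35·0.00118) / 0.49 = 0.7266 mg/L.
Travel time t = 2.7e+04 m / 0.94 m/s = 2.872e+04 s = 0.3324 d.
C = 0.7266·exp(−0.14·0.3324) = 0.7266·0.9545 = 0.6935 mg/L.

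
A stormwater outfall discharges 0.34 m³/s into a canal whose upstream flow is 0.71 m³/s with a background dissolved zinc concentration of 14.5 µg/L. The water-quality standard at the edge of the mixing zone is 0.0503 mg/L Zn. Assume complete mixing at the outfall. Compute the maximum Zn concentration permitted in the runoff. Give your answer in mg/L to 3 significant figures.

14.5 µg/L = 0.0145 mg/L.
Mass balance: 0.0503·1.05 = 0.34·Cₑ + 0.71·0.0145.
Cₑ = (0.05282 − 0.0103) / 0.34 = 0.1251 mg/L.

0.125 mg/L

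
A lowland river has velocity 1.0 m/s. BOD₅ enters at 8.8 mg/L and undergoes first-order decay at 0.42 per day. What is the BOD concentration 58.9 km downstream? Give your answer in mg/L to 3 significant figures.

6.61 mg/L

Travel time t = 58.9 km / 1.0 m/s = 5.89e+04/1.0 = 5.89e+04 s = 0.6817 d.
First-order decay: C = 8.8·exp(−0.42·0.6817) = 8.8·0.751 = 6.609 mg/L.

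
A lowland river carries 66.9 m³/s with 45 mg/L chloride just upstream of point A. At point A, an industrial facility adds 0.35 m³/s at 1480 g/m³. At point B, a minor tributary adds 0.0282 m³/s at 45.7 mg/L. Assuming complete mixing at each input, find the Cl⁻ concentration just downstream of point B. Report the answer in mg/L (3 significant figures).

After input A: C = (66.9·45 + 0.35·1480) / 67.25 = 52.47 mg/L.
After input B: C = (67.25·52.47 + 0.0282·45.7) / 67.28 = 52.47 mg/L.

52.5 mg/L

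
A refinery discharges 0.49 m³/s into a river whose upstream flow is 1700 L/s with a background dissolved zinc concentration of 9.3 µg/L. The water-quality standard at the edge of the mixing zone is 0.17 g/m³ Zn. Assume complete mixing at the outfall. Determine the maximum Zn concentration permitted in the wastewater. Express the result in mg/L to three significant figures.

0.728 mg/L

1700 L/s = 1.7 m³/s.
9.3 µg/L = 0.0093 mg/L.
Mass balance: 0.17·2.19 = 0.49·Cₑ + 1.7·0.0093.
Cₑ = (0.3723 − 0.01581) / 0.49 = 0.7275 mg/L.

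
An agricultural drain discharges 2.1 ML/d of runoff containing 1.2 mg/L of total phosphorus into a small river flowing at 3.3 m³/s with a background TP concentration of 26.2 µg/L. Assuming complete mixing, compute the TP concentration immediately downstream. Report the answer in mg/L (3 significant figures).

2.1 ML/d = 0.02431 m³/s.
26.2 µg/L = 0.0262 mg/L.
By mass balance at complete mixing, C = (0.02431·1.2 + 3.3·0.0262) / (0.02431 + 3.3) = 0.1156/3.324 = 0.03478 mg/L.

0.0348 mg/L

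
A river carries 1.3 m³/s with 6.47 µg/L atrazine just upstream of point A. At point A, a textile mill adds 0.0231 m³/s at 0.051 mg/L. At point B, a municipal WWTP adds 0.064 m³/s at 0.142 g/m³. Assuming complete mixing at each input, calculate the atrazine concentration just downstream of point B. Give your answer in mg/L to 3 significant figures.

6.47 µg/L = 0.00647 mg/L.
After input A: C = (1.3·0.00647 + 0.0231·0.051) / 1.323 = 0.007247 mg/L.
After input B: C = (1.323·0.007247 + 0.064·0.142) / 1.387 = 0.01346 mg/L.

0.0135 mg/L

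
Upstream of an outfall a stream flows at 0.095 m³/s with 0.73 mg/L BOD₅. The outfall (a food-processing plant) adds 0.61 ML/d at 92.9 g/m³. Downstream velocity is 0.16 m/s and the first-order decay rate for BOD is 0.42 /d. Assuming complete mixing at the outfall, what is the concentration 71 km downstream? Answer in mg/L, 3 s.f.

0.61 ML/d = 0.00706 m³/s.
After complete mixing, C₀ = (0.00706·92.9 + 0.095·0.73) / 0.1021 = 7.106 mg/L.
Travel time t = 7.1e+04 m / 0.16 m/s = 4.438e+05 s = 5.136 d.
C = 7.106·exp(−0.42·5.136) = 7.106·0.1157 = 0.8219 mg/L.

0.822 mg/L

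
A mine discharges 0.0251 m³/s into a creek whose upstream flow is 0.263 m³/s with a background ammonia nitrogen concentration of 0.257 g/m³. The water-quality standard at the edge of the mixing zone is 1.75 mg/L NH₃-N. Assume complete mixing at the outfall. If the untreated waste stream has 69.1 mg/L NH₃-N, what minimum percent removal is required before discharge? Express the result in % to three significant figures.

Mass balance: 1.75·0.2881 = 0.0251·Cₑ + 0.263·0.257.
Cₑ = (0.5042 − 0.06759) / 0.0251 = 17.39 mg/L.
Required removal = 1 − 17.39/69.1 = 74.83 %.

74.8 %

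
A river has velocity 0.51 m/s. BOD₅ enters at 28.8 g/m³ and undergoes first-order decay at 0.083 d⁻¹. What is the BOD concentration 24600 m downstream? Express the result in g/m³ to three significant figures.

Travel time t = 24600 m / 0.51 m/s = 2.46e+04/0.51 = 4.824e+04 s = 0.5583 d.
First-order decay: C = 28.8·exp(−0.083·0.5583) = 28.8·0.9547 = 27.5 g/m³.

27.5 g/m³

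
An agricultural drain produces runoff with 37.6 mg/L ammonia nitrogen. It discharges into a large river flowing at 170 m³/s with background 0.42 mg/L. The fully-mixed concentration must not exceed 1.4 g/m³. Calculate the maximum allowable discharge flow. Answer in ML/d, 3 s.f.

Mass balance at complete mixing: C_std·(Q_w + Q_r) = Q_w·C_e + Q_r·C_b.
Rearranging, Q_w = Q_r·(C_std − C_b)/(C_e − C_std) = 170·(1.4 − 0.42) / (37.6 − 1.4) = 4.602 m³/s.
= 397.6 ML/d.

398 ML/d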